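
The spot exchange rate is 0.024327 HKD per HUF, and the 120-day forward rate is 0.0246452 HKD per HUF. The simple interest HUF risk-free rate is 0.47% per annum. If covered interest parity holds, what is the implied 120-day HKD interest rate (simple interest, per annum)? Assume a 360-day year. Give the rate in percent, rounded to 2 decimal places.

4.40%

T = 120/360 years.
By CIP, F/S equals the HKD-to-HUF growth ratio: 0.0246452/0.024327 = 1.0130801.
The HUF side grows by 1 + 0.0047×120/360 = 1.0015667.
That pins the HKD growth at 1.0146673.
(1.0146673 − 1)/T = 0.044002, i.e. 4.40%.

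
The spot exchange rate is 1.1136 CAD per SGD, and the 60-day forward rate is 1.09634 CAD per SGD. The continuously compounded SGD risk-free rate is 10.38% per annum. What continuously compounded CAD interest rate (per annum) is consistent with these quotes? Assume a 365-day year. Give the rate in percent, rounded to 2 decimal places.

0.88%

T = 60/365 years.
CIP gives F = S · g_CAD/g_SGD, so g_CAD/g_SGD = 1.09634/1.1136 = 0.9845007.
The SGD side grows by e^(0.1038×60/365) = 1.0172094.
Hence g_CAD = 1.0014434.
Take logs: ln 1.0014434 / (60/365) = 0.008774, so 0.88%.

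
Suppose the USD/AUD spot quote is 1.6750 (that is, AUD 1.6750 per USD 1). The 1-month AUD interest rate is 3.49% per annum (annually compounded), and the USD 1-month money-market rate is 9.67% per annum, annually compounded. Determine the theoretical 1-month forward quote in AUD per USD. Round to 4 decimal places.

T = 1/12 years.
AUD accumulates by (1 + 0.0349)^(1/12) = 1.0028628.
Growth of 1 USD over T: (1 + 0.0967)^(1/12) = 1.0077218.
Forward (AUD per USD) = 1.675 × 1.0028628 / 1.0077218 = 1.666924.

1.6669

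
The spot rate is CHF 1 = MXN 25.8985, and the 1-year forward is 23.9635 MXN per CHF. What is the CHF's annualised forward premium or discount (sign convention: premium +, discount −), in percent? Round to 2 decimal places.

-7.47%

T = 1 year.
(F − S)/S = (23.9635 − 25.8985)/25.8985 = -0.0747148.
Annualise by dividing by T: -0.0747148 / 1 = -0.074715 → -7.47%.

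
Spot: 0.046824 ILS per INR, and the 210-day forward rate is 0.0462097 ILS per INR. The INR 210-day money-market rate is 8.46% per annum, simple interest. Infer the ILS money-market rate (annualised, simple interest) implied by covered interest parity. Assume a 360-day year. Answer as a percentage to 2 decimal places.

6.10%

T = 210/360 years.
F/S = 0.0462097/0.046824 = 0.9868807 = (growth of ILS) / (growth of INR).
INR growth factor: 1 + 0.0846×210/360 = 1.049350.
That pins the ILS growth at 1.0355833.
r = (1.0355833 − 1)/(210/360) = 0.061000 → 6.10%.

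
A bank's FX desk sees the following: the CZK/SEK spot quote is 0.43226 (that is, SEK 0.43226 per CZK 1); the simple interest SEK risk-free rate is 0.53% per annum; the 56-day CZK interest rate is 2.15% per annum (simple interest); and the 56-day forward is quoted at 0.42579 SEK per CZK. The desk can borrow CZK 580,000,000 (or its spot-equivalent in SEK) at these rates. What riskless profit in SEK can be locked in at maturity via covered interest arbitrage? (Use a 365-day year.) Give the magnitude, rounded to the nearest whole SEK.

SEK 3,141,842

T = 56/365 years.
Keep in CZK, deliver into the forward: 580,000,000·1.00329863014·0.42579 = SEK 247,772,823.76.
Swap to SEK now, deposit: 580,000,000·0.43226·1.00081315068 = SEK 250,914,665.66.
The quoted forward undervalues CZK, so borrow CZK, convert to SEK at spot, deposit the SEK at 0.53%, and buy CZK forward at 0.42579 to cover the loan.
Arbitrage profit = |247,772,823.76 − 250,914,665.66| = SEK 3,141,842.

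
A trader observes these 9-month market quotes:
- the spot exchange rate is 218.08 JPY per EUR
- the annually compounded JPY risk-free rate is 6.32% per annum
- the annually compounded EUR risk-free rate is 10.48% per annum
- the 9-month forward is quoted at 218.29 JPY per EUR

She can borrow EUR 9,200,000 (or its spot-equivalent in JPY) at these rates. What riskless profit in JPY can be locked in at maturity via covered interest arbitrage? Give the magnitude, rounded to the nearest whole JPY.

T = 9/12 years.
Keep in EUR, deliver into the forward: 9,200,000·1.077612819444·218.29 = JPY 2,164,135,341.68.
Swap to JPY now, deposit: 9,200,000·218.08·1.047035064014 = JPY 2,100,704,142.19.
The quoted forward overvalues EUR, so borrow JPY, buy EUR at spot, deposit the EUR at 10.48%, and sell the proceeds forward at 218.29.
Arbitrage profit = |2,164,135,341.68 − 2,100,704,142.19| = JPY 63,431,199.

JPY 63,431,199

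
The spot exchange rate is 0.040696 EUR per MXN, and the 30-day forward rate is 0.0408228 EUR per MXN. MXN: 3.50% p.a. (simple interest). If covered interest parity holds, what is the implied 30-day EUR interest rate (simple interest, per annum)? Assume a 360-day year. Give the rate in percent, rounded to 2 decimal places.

T = 30/360 years.
F/S = 0.0408228/0.040696 = 1.0031158 = (growth of EUR) / (growth of MXN).
The MXN side grows by 1 + 0.0350×30/360 = 1.0029167.
Hence g_EUR = 1.0060416.
r = (1.0060416 − 1)/(30/360) = 0.072499 → 7.25%.

7.25%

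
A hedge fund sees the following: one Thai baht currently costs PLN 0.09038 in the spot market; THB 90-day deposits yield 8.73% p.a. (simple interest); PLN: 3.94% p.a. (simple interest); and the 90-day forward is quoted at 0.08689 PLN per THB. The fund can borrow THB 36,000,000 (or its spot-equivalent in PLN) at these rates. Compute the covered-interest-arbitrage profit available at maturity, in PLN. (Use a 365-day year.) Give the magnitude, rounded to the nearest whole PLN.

T = 90/365 years.
Route A — deposit THB, sell forward: 36,000,000 × 1.021526027 × 0.08689 = PLN 3,195,374.27.
Route B — convert at spot, deposit PLN: 36,000,000 × 0.09038 × 1.009715068 = PLN 3,285,289.72.
The quoted forward undervalues THB, so borrow THB, convert to PLN at spot, deposit the PLN at 3.94%, and buy THB forward at 0.08689 to cover the loan.
The gap between the two covered legs is PLN 89,915.

PLN 89,915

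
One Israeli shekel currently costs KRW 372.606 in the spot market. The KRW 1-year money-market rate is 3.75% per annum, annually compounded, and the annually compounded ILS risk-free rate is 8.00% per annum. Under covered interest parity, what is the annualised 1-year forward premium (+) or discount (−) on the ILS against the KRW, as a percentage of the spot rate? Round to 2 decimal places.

-3.94%

T = 1 year.
No-arbitrage forward: 372.606 × 1.037500 / 1.080000 = 357.943264 KRW/ILS.
Annualised premium = (F − S)/S × (1/T) = (357.943264 − 372.606)/372.606 ÷ 1 = -3.94%.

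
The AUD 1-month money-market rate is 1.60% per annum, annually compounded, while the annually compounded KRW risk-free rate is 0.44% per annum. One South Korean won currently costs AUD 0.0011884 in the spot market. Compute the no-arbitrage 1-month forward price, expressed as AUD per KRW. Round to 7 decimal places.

T = 1/12 years.
AUD growth factor: (1 + 0.0160)^(1/12) = 1.0013237.
KRW accumulates by (1 + 0.0044)^(1/12) = 1.0003659.
So F = 0.0011884 × 1.0013237 / 1.0003659 = 0.001189538 (AUD/KRW).

0.0011895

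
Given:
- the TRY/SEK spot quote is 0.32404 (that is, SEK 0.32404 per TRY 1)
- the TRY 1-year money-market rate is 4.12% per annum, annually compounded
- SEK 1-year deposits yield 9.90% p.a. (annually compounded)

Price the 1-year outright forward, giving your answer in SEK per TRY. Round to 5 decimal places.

0.34203

T = 1 year.
SEK accumulates by (1 + 0.0990)^1 = 1.099000.
TRY growth factor: (1 + 0.0412)^1 = 1.041200.
So F = 0.32404 × 1.099000 / 1.041200 = 0.3420284 (SEK/TRY).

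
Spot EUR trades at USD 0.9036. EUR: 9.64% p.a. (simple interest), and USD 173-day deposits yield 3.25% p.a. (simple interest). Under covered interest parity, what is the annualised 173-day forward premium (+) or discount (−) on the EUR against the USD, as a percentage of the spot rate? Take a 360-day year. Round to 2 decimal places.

T = 173/360 years.
No-arbitrage forward: 0.9036 × 1.0156181 / 1.0463256 = 0.8770812 USD/EUR.
(F − S)/S ÷ T = (0.8770812 − 0.9036)/0.9036/(173/360) = -0.061071 → -6.11%.

-6.11%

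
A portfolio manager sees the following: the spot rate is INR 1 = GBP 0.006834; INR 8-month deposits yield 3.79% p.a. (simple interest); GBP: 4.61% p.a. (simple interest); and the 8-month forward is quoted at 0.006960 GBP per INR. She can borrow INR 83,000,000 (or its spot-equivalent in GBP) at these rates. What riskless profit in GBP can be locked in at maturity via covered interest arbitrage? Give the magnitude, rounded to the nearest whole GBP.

GBP 7,621

T = 8/12 years.
Keep in INR, deliver into the forward: 83,000,000·1.02526667·0.006960 = GBP 592,276.05.
Swap to GBP now, deposit: 83,000,000·0.006834·1.03073333 = GBP 584,654.62.
The quoted forward overvalues INR, so borrow GBP, buy INR at spot, deposit the INR at 3.79%, and sell the proceeds forward at 0.006960.
Arbitrage profit = |592,276.05 − 584,654.62| = GBP 7,621.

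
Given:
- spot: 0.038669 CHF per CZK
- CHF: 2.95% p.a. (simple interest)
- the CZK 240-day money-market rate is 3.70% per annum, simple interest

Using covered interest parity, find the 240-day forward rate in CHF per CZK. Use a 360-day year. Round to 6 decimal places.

T = 240/360 years.
CHF accumulates by 1 + 0.0295×240/360 = 1.0196667.
Growth of 1 CZK over T: 1 + 0.0370×240/360 = 1.0246667.
CIP: F = S · (grow CHF)/(grow CZK) = 0.038669 × 1.0196667/1.0246667 = 0.03848031 CHF per CZK.

0.038480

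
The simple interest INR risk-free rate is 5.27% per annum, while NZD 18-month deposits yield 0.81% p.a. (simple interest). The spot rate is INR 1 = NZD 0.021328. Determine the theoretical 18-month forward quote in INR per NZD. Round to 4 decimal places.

49.9858

T = 18/12 years.
NZD growth factor: 1 + 0.0081×18/12 = 1.012150.
INR accumulates by 1 + 0.0527×18/12 = 1.079050.
So F = 0.021328 × 1.012150 / 1.079050 = 0.020005686 (NZD/INR).
Quoted the other way: 1/0.020005686 = 49.9858 INR per NZD.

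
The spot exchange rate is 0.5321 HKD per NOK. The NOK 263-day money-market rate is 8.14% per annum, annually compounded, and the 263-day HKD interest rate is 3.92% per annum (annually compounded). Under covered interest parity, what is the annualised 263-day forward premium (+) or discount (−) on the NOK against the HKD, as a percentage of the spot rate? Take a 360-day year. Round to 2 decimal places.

-3.92%

T = 263/360 years.
No-arbitrage forward: 0.5321 × 1.028489 / 1.0588366 = 0.5168493 HKD/NOK.
Annualised premium = (F − S)/S × (1/T) = (0.5168493 − 0.5321)/0.5321 ÷ (263/360) = -3.92%.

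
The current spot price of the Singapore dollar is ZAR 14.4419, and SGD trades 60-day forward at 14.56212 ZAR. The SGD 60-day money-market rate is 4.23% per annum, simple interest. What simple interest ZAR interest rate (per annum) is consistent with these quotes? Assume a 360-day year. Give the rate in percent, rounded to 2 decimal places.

9.26%

T = 60/360 years.
CIP gives F = S · g_ZAR/g_SGD, so g_ZAR/g_SGD = 14.56212/14.4419 = 1.0083244.
SGD growth factor: 1 + 0.0423×60/360 = 1.007050.
So the ZAR growth factor = 1.0154331.
r = (1.0154331 − 1)/(60/360) = 0.092599 → 9.26%.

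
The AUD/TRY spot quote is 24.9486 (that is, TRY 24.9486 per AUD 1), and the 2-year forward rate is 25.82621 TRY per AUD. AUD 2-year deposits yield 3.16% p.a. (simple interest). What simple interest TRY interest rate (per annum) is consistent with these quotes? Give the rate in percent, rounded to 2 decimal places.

5.03%

T = 2 years.
By CIP, F/S equals the TRY-to-AUD growth ratio: 25.82621/24.9486 = 1.0351767.
The AUD side grows by 1 + 0.0316×2 = 1.063200.
So the TRY growth factor = 1.1005999.
r = (1.1005999 − 1)/2 = 0.050300 → 5.03%.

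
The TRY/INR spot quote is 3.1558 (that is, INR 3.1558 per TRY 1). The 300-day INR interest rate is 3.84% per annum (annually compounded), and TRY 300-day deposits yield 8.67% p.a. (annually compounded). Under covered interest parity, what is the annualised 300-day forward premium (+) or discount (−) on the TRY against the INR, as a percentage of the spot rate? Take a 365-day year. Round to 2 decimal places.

-4.46%

T = 300/365 years.
No-arbitrage forward: 3.1558 × 1.0314553 / 1.070728 = 3.0400500 INR/TRY.
(F − S)/S ÷ T = (3.0400500 − 3.1558)/3.1558/(300/365) = -0.044626 → -4.46%.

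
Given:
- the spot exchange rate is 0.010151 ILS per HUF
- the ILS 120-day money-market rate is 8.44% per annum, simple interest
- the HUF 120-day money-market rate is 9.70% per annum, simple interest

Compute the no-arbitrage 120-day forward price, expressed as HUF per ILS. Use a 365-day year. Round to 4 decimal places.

T = 120/365 years.
Growth of 1 ILS over T: 1 + 0.0844×120/365 = 1.02774795.
HUF growth factor: 1 + 0.0970×120/365 = 1.03189041.
So F = 0.010151 × 1.02774795 / 1.03189041 = 0.010110249 (ILS/HUF).
Invert for HUF per ILS: 1 / 0.010110249 = 98.9095.

98.9095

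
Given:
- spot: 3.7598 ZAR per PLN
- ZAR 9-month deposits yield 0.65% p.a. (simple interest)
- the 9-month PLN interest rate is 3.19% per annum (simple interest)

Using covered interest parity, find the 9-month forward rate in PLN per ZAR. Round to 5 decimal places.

T = 9/12 years.
ZAR growth factor: 1 + 0.0065×9/12 = 1.004875.
PLN growth factor: 1 + 0.0319×9/12 = 1.023925.
So F = 3.7598 × 1.004875 / 1.023925 = 3.689849 (ZAR/PLN).
Quoted the other way: 1/3.689849 = 0.27101 PLN per ZAR.

0.27101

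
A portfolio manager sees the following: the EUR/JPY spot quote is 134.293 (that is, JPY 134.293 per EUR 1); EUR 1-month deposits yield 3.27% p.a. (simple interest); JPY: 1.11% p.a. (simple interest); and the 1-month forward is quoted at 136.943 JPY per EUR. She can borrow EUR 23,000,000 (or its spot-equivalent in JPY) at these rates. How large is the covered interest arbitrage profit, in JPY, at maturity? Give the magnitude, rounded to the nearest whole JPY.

T = 1/12 years.
Invest the EUR and cover forward: 23,000,000 × 1.002725 × 136.943 = JPY 3,158,271,902.53.
Convert at spot and invest in JPY: 23,000,000 × 134.293 × 1.000925 = JPY 3,091,596,083.58.
The quoted forward overvalues EUR, so borrow JPY, buy EUR at spot, deposit the EUR at 3.27%, and sell the proceeds forward at 136.943.
The gap between the two covered legs is JPY 66,675,819.

JPY 66,675,819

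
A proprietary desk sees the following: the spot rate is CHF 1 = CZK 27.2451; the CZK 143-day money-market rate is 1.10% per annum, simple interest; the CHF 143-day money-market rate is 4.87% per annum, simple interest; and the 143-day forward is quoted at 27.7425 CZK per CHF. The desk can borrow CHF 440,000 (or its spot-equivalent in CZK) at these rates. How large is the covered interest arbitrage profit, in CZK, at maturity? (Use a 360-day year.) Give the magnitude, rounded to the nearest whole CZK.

T = 143/360 years.
Route A — deposit CHF, sell forward: 440,000 × 1.0193447222 × 27.7425 = CZK 12,442,835.22.
Route B — convert at spot, deposit CZK: 440,000 × 27.2451 × 1.0043694444 = CZK 12,040,224.22.
The quoted forward overvalues CHF, so borrow CZK, buy CHF at spot, deposit the CHF at 4.87%, and sell the proceeds forward at 27.7425.
Arbitrage profit = |12,442,835.22 − 12,040,224.22| = CZK 402,611.

CZK 402,611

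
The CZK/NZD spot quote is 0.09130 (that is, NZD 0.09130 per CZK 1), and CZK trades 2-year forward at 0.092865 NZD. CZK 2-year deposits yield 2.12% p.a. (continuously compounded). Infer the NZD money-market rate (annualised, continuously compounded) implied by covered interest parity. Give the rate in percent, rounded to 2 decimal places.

2.97%

T = 2 years.
By CIP, F/S equals the NZD-to-CZK growth ratio: 0.092865/0.0913 = 1.0171413.
The CZK side grows by e^(0.0212×2) = 1.0433117.
That pins the NZD growth at 1.0611954.
r = ln(1.0611954)/2 = 0.029698 → 2.97%.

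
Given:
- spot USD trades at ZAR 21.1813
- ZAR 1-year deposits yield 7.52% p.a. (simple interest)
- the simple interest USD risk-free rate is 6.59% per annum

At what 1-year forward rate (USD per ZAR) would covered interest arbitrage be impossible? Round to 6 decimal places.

0.046803

T = 1 year.
Growth of 1 ZAR over T: 1 + 0.0752×1 = 1.075200.
Growth of 1 USD over T: 1 + 0.0659×1 = 1.065900.
CIP: F = S · (grow ZAR)/(grow USD) = 21.1813 × 1.075200/1.065900 = 21.36611 ZAR per USD.
Invert for USD per ZAR: 1 / 21.36611 = 0.046803.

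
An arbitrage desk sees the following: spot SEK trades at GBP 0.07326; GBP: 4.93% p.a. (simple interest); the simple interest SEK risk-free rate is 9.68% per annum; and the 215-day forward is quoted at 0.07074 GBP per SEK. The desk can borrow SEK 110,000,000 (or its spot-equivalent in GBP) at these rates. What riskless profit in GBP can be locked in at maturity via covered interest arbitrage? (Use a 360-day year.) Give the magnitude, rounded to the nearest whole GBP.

GBP 64,618

T = 215/360 years.
Route A — deposit SEK, sell forward: 110,000,000 × 1.057811111 × 0.07074 = GBP 8,231,251.38.
Route B — convert at spot, deposit GBP: 110,000,000 × 0.07326 × 1.029443056 = GBP 8,295,869.81.
The quoted forward undervalues SEK, so borrow SEK, convert to GBP at spot, deposit the GBP at 4.93%, and buy SEK forward at 0.07074 to cover the loan.
The gap between the two covered legs is GBP 64,618.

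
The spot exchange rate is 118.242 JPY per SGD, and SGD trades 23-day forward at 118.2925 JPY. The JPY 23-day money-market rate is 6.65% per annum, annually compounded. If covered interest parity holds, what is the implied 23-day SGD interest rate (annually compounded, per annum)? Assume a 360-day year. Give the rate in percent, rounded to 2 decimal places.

5.94%

T = 23/360 years.
By CIP, F/S equals the JPY-to-SGD growth ratio: 118.2925/118.242 = 1.0004271.
The JPY side grows by (1 + 0.0665)^(23/360) = 1.0041218.
So the SGD growth factor = 1.0036931.
Annualise: 1.0036931^(360/23) − 1 = 0.059396 = 5.94%.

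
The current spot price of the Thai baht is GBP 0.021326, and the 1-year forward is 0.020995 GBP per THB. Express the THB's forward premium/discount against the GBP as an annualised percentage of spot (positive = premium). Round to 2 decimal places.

T = 1 year.
(F − S)/S = (0.020995 − 0.021326)/0.021326 = -0.0155210.
×(1/T) gives -1.55% p.a.

-1.55%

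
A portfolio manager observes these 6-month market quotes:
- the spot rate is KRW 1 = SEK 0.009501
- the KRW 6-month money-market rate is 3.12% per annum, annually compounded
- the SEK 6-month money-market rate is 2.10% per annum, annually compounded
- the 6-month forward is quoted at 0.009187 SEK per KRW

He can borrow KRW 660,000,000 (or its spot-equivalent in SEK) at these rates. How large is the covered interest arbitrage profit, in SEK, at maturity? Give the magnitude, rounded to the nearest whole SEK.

T = 6/12 years.
Keep in KRW, deliver into the forward: 660,000,000·1.015480182·0.009187 = SEK 6,157,282.85.
Swap to SEK now, deposit: 660,000,000·0.009501·1.010445446 = SEK 6,336,159.84.
The quoted forward undervalues KRW, so borrow KRW, convert to SEK at spot, deposit the SEK at 2.10%, and buy KRW forward at 0.009187 to cover the loan.
The gap between the two covered legs is SEK 178,877.

SEK 178,877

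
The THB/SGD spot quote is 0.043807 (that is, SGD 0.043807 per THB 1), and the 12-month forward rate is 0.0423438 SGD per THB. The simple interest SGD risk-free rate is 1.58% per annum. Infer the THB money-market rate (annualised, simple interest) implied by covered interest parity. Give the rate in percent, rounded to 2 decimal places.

5.09%

T = 1 year.
By CIP, F/S equals the SGD-to-THB growth ratio: 0.0423438/0.043807 = 0.9665989.
The SGD side grows by 1 + 0.0158×1 = 1.015800.
So the THB growth factor = 1.0509013.
(1.0509013 − 1)/T = 0.050901, i.e. 5.09%.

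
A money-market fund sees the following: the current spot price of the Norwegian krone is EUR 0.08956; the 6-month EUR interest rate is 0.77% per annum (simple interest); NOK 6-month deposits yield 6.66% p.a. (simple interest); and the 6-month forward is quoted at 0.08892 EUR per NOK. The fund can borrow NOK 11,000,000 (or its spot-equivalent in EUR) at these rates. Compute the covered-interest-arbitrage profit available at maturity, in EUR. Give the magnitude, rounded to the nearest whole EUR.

EUR 21,739

T = 6/12 years.
Keep in NOK, deliver into the forward: 11,000,000·1.033300·0.08892 = EUR 1,010,691.40.
Swap to EUR now, deposit: 11,000,000·0.08956·1.003850 = EUR 988,952.87.
The quoted forward overvalues NOK, so borrow EUR, buy NOK at spot, deposit the NOK at 6.66%, and sell the proceeds forward at 0.08892.
Arbitrage profit = |1,010,691.40 − 988,952.87| = EUR 21,739.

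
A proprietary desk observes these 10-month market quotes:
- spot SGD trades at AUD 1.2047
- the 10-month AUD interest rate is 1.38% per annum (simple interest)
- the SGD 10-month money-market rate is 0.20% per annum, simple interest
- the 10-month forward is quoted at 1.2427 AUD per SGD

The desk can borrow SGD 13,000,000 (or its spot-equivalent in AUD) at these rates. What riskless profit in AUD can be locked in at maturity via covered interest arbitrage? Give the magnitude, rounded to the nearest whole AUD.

AUD 340,823

T = 10/12 years.
Invest the SGD and cover forward: 13,000,000 × 1.0016666667 × 1.2427 = AUD 16,182,025.17.
Convert at spot and invest in AUD: 13,000,000 × 1.2047 × 1.011500 = AUD 15,841,202.65.
The quoted forward overvalues SGD, so borrow AUD, buy SGD at spot, deposit the SGD at 0.20%, and sell the proceeds forward at 1.2427.
Arbitrage profit = |16,182,025.17 − 15,841,202.65| = AUD 340,823.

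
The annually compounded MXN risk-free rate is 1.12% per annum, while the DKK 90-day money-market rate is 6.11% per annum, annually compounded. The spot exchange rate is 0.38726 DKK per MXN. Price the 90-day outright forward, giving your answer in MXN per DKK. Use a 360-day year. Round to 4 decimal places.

2.5513

T = 90/360 years.
DKK accumulates by (1 + 0.0611)^(90/360) = 1.014937.
MXN accumulates by (1 + 0.0112)^(90/360) = 1.0027883.
So F = 0.38726 × 1.014937 / 1.0027883 = 0.3919516 (DKK/MXN).
Quoted the other way: 1/0.3919516 = 2.5513 MXN per DKK.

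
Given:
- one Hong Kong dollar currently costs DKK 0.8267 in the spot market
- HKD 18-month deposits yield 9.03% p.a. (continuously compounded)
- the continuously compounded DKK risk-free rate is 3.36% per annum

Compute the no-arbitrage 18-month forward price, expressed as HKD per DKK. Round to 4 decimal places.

T = 18/12 years.
Growth of 1 DKK over T: e^(0.0336×18/12) = 1.0516917.
HKD accumulates by e^(0.0903×18/12) = 1.1450519.
CIP: F = S · (grow DKK)/(grow HKD) = 0.8267 × 1.0516917/1.1450519 = 0.7592962 DKK per HKD.
Quoted the other way: 1/0.7592962 = 1.3170 HKD per DKK.

1.3170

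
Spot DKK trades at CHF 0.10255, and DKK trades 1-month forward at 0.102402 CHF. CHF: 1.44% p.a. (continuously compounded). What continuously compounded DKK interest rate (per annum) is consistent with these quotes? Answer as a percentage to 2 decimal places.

T = 1/12 years.
F/S = 0.102402/0.10255 = 0.9985568 = (growth of CHF) / (growth of DKK).
The CHF side grows by e^(0.0144×1/12) = 1.0012007.
So the DKK growth factor = 1.0026477.
r = ln(1.0026477)/(1/12) = 0.031730 → 3.17%.

3.17%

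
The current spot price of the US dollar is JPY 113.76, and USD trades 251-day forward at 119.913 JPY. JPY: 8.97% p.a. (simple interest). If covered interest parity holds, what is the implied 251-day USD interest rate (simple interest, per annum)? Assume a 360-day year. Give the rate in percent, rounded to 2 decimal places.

T = 251/360 years.
F/S = 119.913/113.76 = 1.0540876 = (growth of JPY) / (growth of USD).
JPY growth factor: 1 + 0.0897×251/360 = 1.0625408.
That pins the USD growth at 1.0080194.
(1.0080194 − 1)/T = 0.011502, i.e. 1.15%.

1.15%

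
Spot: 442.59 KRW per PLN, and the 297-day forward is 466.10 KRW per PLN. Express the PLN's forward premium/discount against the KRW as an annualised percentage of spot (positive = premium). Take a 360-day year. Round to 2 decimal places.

+6.44%

T = 297/360 years.
(F − S)/S = (466.10 − 442.59)/442.59 = 0.0531191.
Annualise by dividing by T: 0.0531191 / (297/360) = 0.064387 → 6.44%.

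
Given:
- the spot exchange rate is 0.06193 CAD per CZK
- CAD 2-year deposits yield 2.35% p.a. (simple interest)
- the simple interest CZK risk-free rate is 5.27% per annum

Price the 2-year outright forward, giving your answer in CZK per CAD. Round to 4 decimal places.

T = 2 years.
Growth of 1 CAD over T: 1 + 0.0235×2 = 1.047000.
CZK growth factor: 1 + 0.0527×2 = 1.105400.
Forward (CAD per CZK) = 0.06193 × 1.047000 / 1.105400 = 0.058658142.
Quoted the other way: 1/0.058658142 = 17.0479 CZK per CAD.

17.0479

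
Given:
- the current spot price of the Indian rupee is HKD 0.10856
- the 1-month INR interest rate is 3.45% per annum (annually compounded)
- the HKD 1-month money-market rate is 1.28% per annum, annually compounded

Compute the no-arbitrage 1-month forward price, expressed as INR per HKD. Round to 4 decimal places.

T = 1/12 years.
HKD growth factor: (1 + 0.0128)^(1/12) = 1.0010605.
INR growth factor: (1 + 0.0345)^(1/12) = 1.0028305.
CIP: F = S · (grow HKD)/(grow INR) = 0.10856 × 1.0010605/1.0028305 = 0.1083684 HKD per INR.
Quoted the other way: 1/0.1083684 = 9.2278 INR per HKD.

9.2278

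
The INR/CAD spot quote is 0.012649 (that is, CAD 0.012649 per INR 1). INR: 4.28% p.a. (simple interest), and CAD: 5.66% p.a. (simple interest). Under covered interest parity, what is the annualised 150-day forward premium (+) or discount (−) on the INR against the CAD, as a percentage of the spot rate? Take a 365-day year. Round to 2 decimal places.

T = 150/365 years.
No-arbitrage forward: 0.012649 × 1.0232603 / 1.017589 = 0.012719496 CAD/INR.
Annualised premium = (F − S)/S × (1/T) = (0.012719496 − 0.012649)/0.012649 ÷ (150/365) = 1.36%.

+1.36%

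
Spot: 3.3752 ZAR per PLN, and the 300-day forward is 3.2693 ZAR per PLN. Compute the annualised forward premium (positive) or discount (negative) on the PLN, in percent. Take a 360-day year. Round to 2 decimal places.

T = 300/360 years.
Period premium: (3.2693 − 3.3752)/3.3752 = -0.0313759.
×(1/T) gives -3.77% p.a.

-3.77%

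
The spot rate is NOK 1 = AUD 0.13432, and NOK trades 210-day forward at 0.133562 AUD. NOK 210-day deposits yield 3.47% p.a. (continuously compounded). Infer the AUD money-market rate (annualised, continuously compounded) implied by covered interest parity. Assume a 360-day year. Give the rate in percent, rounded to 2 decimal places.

2.50%

T = 210/360 years.
By CIP, F/S equals the AUD-to-NOK growth ratio: 0.133562/0.13432 = 0.9943568.
NOK growth factor: e^(0.0347×210/360) = 1.0204479.
That pins the AUD growth at 1.0146893.
r = ln(1.0146893)/(210/360) = 0.024998 → 2.50%.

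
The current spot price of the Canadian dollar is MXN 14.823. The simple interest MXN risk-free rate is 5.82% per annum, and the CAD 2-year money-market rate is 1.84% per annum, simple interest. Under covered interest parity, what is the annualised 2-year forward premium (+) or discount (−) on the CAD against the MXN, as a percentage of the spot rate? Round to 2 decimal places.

T = 2 years.
F = S · g_MXN/g_CAD = 14.823 × 1.116400/1.036800 = 15.961031.
Annualised premium = (F − S)/S × (1/T) = (15.961031 − 14.823)/14.823 ÷ 2 = 3.84%.

+3.84%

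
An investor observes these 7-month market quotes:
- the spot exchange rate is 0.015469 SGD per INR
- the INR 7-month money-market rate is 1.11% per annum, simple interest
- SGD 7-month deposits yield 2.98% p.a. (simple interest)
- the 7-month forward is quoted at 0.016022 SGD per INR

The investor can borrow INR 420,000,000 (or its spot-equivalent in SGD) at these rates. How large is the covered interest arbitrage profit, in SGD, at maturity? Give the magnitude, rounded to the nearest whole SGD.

T = 7/12 years.
Keep in INR, deliver into the forward: 420,000,000·1.006475·0.016022 = SGD 6,772,811.83.
Swap to SGD now, deposit: 420,000,000·0.015469·1.017383333 = SGD 6,609,919.17.
The quoted forward overvalues INR, so borrow SGD, buy INR at spot, deposit the INR at 1.11%, and sell the proceeds forward at 0.016022.
The gap between the two covered legs is SGD 162,893.

SGD 162,893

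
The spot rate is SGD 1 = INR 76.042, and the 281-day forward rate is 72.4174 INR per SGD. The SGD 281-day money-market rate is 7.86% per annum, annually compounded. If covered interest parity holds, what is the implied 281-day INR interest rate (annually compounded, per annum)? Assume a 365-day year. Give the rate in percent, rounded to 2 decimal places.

T = 281/365 years.
By CIP, F/S equals the INR-to-SGD growth ratio: 72.4174/76.042 = 0.9523342.
The SGD side grows by (1 + 0.0786)^(281/365) = 1.0599808.
That pins the INR growth at 1.009456.
r = 1.009456^(365/281) − 1 = 0.012300 → 1.23%.

1.23%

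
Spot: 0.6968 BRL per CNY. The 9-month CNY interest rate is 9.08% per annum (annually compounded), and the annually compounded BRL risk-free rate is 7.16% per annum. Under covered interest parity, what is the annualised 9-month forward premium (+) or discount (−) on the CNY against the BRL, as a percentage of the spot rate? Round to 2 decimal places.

T = 9/12 years.
F = S · g_BRL/g_CNY = 0.6968 × 1.0532332/1.0673549 = 0.6875809.
Annualised premium = (F − S)/S × (1/T) = (0.6875809 − 0.6968)/0.6968 ÷ (9/12) = -1.76%.

-1.76%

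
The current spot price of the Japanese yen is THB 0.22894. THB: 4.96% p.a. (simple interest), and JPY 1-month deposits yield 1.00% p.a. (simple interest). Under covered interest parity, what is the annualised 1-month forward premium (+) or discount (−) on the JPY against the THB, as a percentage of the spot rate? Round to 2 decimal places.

T = 1/12 years.
No-arbitrage forward: 0.22894 × 1.0041333 / 1.0008333 = 0.22969487 THB/JPY.
Annualised premium = (F − S)/S × (1/T) = (0.22969487 − 0.22894)/0.22894 ÷ (1/12) = 3.96%.

+3.96%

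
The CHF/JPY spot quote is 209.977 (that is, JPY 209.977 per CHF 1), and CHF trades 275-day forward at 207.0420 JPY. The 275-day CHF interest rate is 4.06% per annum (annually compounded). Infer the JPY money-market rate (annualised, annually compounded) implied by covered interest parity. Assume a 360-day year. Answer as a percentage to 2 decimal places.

T = 275/360 years.
By CIP, F/S equals the JPY-to-CHF growth ratio: 207.042/209.977 = 0.9860223.
The CHF side grows by (1 + 0.0406)^(275/360) = 1.0308677.
That pins the JPY growth at 1.0164585.
r = 1.0164585^(360/275) − 1 = 0.021600 → 2.16%.

2.16%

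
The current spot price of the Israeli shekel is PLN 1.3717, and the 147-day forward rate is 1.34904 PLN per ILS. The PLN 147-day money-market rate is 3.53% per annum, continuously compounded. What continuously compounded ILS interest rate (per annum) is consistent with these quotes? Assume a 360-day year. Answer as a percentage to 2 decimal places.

T = 147/360 years.
F/S = 1.34904/1.3717 = 0.9834804 = (growth of PLN) / (growth of ILS).
The PLN side grows by e^(0.0353×147/360) = 1.0145186.
Hence g_ILS = 1.0315596.
Take logs: ln 1.0315596 / (147/360) = 0.076094, so 7.61%.

7.61%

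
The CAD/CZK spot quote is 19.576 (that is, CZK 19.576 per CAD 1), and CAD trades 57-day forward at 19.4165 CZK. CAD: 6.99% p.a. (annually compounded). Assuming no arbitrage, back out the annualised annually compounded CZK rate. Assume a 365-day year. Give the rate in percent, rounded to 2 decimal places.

T = 57/365 years.
F/S = 19.4165/19.576 = 0.9918523 = (growth of CZK) / (growth of CAD).
CAD growth factor: (1 + 0.0699)^(57/365) = 1.0106071.
So the CZK growth factor = 1.002373.
Annualise: 1.002373^(365/57) − 1 = 0.015293 = 1.53%.

1.53%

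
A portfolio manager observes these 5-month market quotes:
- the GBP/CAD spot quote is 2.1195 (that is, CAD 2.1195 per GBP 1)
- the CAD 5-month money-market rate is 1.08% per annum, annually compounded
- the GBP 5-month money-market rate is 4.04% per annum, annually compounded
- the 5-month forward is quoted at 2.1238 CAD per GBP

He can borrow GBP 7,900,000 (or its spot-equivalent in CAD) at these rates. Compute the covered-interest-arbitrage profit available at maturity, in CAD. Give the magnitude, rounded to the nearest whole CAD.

CAD 238,029

T = 5/12 years.
Keep in GBP, deliver into the forward: 7,900,000·1.0166391026·2.1238 = CAD 17,057,191.20.
Swap to CAD now, deposit: 7,900,000·2.1195·1.0044859052 = CAD 16,819,162.22.
The quoted forward overvalues GBP, so borrow CAD, buy GBP at spot, deposit the GBP at 4.04%, and sell the proceeds forward at 2.1238.
Profit = 17,057,191.20 − 16,819,162.22 = CAD 238,029.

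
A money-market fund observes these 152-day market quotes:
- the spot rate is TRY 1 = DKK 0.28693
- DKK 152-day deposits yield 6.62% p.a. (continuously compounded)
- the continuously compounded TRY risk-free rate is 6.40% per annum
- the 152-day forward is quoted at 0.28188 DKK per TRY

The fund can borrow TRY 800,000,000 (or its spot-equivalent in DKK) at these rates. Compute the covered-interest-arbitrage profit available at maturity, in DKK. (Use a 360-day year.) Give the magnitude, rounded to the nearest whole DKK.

DKK 4,369,821

T = 152/360 years.
Invest the TRY and cover forward: 800,000,000 × 1.02739063341 × 0.28188 = DKK 231,680,697.40.
Convert at spot and invest in DKK: 800,000,000 × 0.28693 × 1.02834540853 = DKK 236,050,518.46.
The quoted forward undervalues TRY, so borrow TRY, convert to DKK at spot, deposit the DKK at 6.62%, and buy TRY forward at 0.28188 to cover the loan.
Arbitrage profit = |231,680,697.40 − 236,050,518.46| = DKK 4,369,821.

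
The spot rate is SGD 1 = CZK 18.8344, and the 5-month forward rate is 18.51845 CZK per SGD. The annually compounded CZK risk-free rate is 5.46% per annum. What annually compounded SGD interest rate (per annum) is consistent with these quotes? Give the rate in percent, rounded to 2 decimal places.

T = 5/12 years.
By CIP, F/S equals the CZK-to-SGD growth ratio: 18.51845/18.8344 = 0.9832248.
The CZK side grows by (1 + 0.0546)^(5/12) = 1.0223978.
Hence g_SGD = 1.0398413.
r = 1.0398413^(12/5) − 1 = 0.098300 → 9.83%.

9.83%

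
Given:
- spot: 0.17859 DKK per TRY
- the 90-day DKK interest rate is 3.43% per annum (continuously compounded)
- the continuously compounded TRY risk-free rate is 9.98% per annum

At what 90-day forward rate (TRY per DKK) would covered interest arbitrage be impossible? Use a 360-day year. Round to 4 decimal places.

5.6919

T = 90/360 years.
DKK accumulates by e^(0.0343×90/360) = 1.0086119.
TRY accumulates by e^(0.0998×90/360) = 1.0252639.
So F = 0.17859 × 1.0086119 / 1.0252639 = 0.1756894 (DKK/TRY).
Invert for TRY per DKK: 1 / 0.1756894 = 5.6919.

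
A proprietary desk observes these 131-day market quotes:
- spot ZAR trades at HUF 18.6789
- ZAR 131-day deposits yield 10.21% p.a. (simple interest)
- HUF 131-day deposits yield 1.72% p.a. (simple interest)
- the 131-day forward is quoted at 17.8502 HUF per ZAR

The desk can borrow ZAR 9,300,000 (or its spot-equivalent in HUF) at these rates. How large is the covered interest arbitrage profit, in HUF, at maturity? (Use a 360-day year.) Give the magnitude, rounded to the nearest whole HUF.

HUF 2,626,503

T = 131/360 years.
Keep in ZAR, deliver into the forward: 9,300,000·1.03715305556·17.8502 = HUF 172,174,522.09.
Swap to HUF now, deposit: 9,300,000·18.6789·1.00625888889 = HUF 174,801,025.19.
The quoted forward undervalues ZAR, so borrow ZAR, convert to HUF at spot, deposit the HUF at 1.72%, and buy ZAR forward at 17.8502 to cover the loan.
Profit = 174,801,025.19 − 172,174,522.09 = HUF 2,626,503.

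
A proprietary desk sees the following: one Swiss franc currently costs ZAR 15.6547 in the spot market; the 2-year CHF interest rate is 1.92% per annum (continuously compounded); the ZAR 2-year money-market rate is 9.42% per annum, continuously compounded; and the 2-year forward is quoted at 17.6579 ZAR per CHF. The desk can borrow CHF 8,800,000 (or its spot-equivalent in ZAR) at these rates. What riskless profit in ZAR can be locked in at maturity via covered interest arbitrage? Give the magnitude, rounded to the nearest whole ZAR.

ZAR 4,849,018

T = 2 years.
Invest the CHF and cover forward: 8,800,000 × 1.03914680848 × 17.6579 = ZAR 161,472,523.78.
Convert at spot and invest in ZAR: 8,800,000 × 15.6547 × 1.20731634532 = ZAR 166,321,541.68.
The quoted forward undervalues CHF, so borrow CHF, convert to ZAR at spot, deposit the ZAR at 9.42%, and buy CHF forward at 17.6579 to cover the loan.
The gap between the two covered legs is ZAR 4,849,018.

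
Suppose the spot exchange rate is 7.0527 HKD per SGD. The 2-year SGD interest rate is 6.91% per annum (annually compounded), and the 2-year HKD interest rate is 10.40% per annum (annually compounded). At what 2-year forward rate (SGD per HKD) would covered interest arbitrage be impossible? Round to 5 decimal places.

0.13297

T = 2 years.
Growth of 1 HKD over T: (1 + 0.1040)^2 = 1.218816.
SGD growth factor: (1 + 0.0691)^2 = 1.1429748.
CIP: F = S · (grow HKD)/(grow SGD) = 7.0527 × 1.218816/1.1429748 = 7.520676 HKD per SGD.
Invert for SGD per HKD: 1 / 7.520676 = 0.13297.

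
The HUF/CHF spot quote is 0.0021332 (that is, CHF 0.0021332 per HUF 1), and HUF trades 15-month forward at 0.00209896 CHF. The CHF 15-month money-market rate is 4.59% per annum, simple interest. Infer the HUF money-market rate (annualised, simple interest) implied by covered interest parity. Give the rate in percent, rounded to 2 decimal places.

T = 15/12 years.
F/S = 0.00209896/0.0021332 = 0.9839490 = (growth of CHF) / (growth of HUF).
The CHF side grows by 1 + 0.0459×15/12 = 1.057375.
Hence g_HUF = 1.0746238.
(1.0746238 − 1)/T = 0.059699, i.e. 5.97%.

5.97%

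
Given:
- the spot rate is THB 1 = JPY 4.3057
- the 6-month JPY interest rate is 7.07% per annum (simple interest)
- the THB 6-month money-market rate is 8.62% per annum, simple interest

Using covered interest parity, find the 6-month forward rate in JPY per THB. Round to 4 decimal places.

T = 6/12 years.
Growth of 1 JPY over T: 1 + 0.0707×6/12 = 1.035350.
Growth of 1 THB over T: 1 + 0.0862×6/12 = 1.043100.
So F = 4.3057 × 1.035350 / 1.043100 = 4.273710 (JPY/THB).

4.2737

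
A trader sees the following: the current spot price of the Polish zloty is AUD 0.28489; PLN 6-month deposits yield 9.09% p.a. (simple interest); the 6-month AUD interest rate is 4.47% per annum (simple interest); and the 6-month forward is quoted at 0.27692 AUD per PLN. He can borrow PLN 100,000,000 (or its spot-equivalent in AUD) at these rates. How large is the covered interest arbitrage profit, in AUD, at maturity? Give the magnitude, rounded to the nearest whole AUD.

AUD 175,128

T = 6/12 years.
Route A — deposit PLN, sell forward: 100,000,000 × 1.045450 × 0.27692 = AUD 28,950,601.40.
Route B — convert at spot, deposit AUD: 100,000,000 × 0.28489 × 1.022350 = AUD 29,125,729.15.
The quoted forward undervalues PLN, so borrow PLN, convert to AUD at spot, deposit the AUD at 4.47%, and buy PLN forward at 0.27692 to cover the loan.
Profit = 29,125,729.15 − 28,950,601.40 = AUD 175,128.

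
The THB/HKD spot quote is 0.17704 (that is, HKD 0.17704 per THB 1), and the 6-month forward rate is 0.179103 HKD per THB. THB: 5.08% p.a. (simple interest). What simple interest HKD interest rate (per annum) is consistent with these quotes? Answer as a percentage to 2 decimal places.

T = 6/12 years.
CIP gives F = S · g_HKD/g_THB, so g_HKD/g_THB = 0.179103/0.17704 = 1.0116527.
THB growth factor: 1 + 0.0508×6/12 = 1.025400.
So the HKD growth factor = 1.0373487.
r = (1.0373487 − 1)/(6/12) = 0.074697 → 7.47%.

7.47%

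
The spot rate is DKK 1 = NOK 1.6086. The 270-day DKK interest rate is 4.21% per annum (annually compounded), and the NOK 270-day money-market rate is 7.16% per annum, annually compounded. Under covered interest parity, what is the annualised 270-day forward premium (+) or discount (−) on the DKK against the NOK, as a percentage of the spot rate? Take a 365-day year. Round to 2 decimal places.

+2.82%

T = 270/365 years.
CIP forward (NOK per DKK) = 1.6086 × 1.0524851/1.0309748 = 1.6421619.
Annualised premium = (F − S)/S × (1/T) = (1.6421619 − 1.6086)/1.6086 ÷ (270/365) = 2.82%.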